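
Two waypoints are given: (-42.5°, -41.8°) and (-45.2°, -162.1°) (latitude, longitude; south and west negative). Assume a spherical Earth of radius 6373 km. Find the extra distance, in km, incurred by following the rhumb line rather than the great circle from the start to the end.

Great circle: cos σ = sin φ₁ sin φ₂ + cos φ₁ cos φ₂ cos Δλ,  σ = 1.3518 rad → d_gc = 8614.9 km
Rhumb line: Δψ = -0.0654, q = Δφ/Δψ = 0.7210, d_rh = R√(Δφ²+q²Δλ²) = 9651.9 km
Excess = 9651.9 − 8614.9 = 1037.0 ≈ 1037 km

1037 km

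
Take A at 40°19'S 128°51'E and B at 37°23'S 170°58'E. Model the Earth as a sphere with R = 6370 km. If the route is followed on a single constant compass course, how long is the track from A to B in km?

3660 km

Rhumb course C = atan2(Δλ, Δψ) with Δψ = ln[tan(π/4+φ₂/2)/tan(π/4+φ₁/2)] = +0.0658, Δλ = +0.7351 → C = 84.89°
d = R·|Δφ| / |cos C| = 6370·0.05120 / 0.08910 = 3660 km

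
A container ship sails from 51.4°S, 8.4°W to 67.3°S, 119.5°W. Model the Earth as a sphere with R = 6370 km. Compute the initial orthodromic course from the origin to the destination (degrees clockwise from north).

207.8°

N = sin Δλ·cos φ₂ = -0.3600;  D = cos φ₁ sin φ₂ − sin φ₁ cos φ₂ cos Δλ = -0.6841
initial course = atan2(N, D) = 207.76°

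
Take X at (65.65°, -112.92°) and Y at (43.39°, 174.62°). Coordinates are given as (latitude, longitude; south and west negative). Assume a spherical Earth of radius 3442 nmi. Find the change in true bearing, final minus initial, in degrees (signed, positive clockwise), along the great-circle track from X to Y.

Initial bearing θ₁ = atan2(sin Δλ cos φ₂, cos φ₁ sin φ₂ − sin φ₁ cos φ₂ cos Δλ) = 276.89°
Final bearing θ₂ = (initial bearing from the destination back to the start) + 180° = 214.28°
Δθ = θ₂ − θ₁ = -62.6°

-62.6°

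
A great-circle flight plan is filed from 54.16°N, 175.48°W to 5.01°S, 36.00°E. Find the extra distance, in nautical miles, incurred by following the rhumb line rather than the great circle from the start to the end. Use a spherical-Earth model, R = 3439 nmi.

Great circle: cos σ = sin φ₁ sin φ₂ + cos φ₁ cos φ₂ cos Δλ,  σ = 2.1752 rad → d_gc = 7480.4 nmi
Rhumb line: Δψ = -1.2165, q = Δφ/Δψ = 0.8489, d_rh = R√(Δφ²+q²Δλ²) = 8359.6 nmi
Excess = 8359.6 − 7480.4 = 879.2 ≈ 879 nmi

879 nmi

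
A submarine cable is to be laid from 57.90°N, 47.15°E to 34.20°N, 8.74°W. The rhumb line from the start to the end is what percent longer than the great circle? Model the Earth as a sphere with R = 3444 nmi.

2.2%

Great circle: σ = 0.7632 rad → d_gc = Rσ = 2628.5 nmi
Rhumb: Δφ = -0.4136, Δλ = -0.9755, Δψ = -0.6100, q = Δφ/Δψ = 0.6781 → d_rh = R√(Δφ²+q²Δλ²) = 2686.9 nmi
Excess = (2686.9 − 2628.5) / 2628.5 = 58.4 / 2628.5 = 2.22% ≈ 2.2%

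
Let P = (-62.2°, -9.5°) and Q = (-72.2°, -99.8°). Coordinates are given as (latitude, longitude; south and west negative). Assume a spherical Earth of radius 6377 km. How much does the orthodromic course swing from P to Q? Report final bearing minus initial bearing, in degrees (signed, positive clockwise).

+85.9°

At departure: θ₁ = atan2(sin Δλ cos φ₂, cos φ₁ sin φ₂ − sin φ₁ cos φ₂ cos Δλ) = 214.46°
At arrival: θ₂ = atan2(sin Δλ cos φ₁, −cos φ₂ sin φ₁ + sin φ₂ cos φ₁ cos Δλ) = 300.32°
Δθ = θ₂ − θ₁ = +85.9°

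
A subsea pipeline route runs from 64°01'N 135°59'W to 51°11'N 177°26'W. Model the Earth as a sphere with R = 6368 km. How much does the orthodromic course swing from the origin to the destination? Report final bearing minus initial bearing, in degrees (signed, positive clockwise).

-35.6°

Initial bearing θ₁ = atan2(sin Δλ cos φ₂, cos φ₁ sin φ₂ − sin φ₁ cos φ₂ cos Δλ) = 258.96°
Final bearing θ₂ = (initial bearing from the destination back to the start) + 180° = 223.31°
Δθ = θ₂ − θ₁ = -35.6°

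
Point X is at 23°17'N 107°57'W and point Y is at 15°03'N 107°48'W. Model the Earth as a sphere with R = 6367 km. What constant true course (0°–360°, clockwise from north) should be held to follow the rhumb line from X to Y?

179.0°

Δψ = ln[tan(π/4+φ₂/2)/tan(π/4+φ₁/2)] = -0.1523
Δλ = +0.0026 rad (taken the short way round)
course = atan2(Δλ, Δψ) = 179.02°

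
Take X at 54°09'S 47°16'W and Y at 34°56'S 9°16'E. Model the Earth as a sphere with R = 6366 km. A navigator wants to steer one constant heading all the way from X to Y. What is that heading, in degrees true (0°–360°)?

64.2°

Meridional parts: M(φ₁)=-1.1286, M(φ₂)=-0.6514 → ΔM = +0.4772;  Δλ = +0.9867 rad
tan C = Δλ / ΔM = +2.0676 → C = 64.19°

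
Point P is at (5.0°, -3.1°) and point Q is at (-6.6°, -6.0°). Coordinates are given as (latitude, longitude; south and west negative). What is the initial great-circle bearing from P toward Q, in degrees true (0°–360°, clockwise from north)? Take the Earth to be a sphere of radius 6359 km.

194.0°

N = sin Δλ·cos φ₂ = -0.0503;  D = cos φ₁ sin φ₂ − sin φ₁ cos φ₂ cos Δλ = -0.2010
initial course = atan2(N, D) = 194.04°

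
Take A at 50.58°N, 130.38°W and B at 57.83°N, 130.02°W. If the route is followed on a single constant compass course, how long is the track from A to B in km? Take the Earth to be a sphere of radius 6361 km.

805 km

Δψ = ln[tan(π/4+φ₂/2)/tan(π/4+φ₁/2)] = +0.2170;  Δφ = +0.1265 rad,  Δλ = +0.0063 rad
q = Δφ/Δψ = 0.5830
d = R·√(Δφ² + q²Δλ²) = 6361·0.12659 = 805 km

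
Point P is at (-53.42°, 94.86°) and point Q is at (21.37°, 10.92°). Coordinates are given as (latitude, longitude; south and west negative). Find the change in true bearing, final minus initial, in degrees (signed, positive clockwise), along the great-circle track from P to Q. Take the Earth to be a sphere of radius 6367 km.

At departure: θ₁ = atan2(sin Δλ cos φ₂, cos φ₁ sin φ₂ − sin φ₁ cos φ₂ cos Δλ) = 287.73°
At arrival: θ₂ = atan2(sin Δλ cos φ₁, −cos φ₂ sin φ₁ + sin φ₂ cos φ₁ cos Δλ) = 322.44°
Δθ = θ₂ − θ₁ = +34.7°

+34.7°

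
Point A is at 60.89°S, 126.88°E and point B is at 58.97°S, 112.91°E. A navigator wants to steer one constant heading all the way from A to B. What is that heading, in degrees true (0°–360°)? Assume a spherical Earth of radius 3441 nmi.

285.3°

Δψ = ln[tan(π/4+φ₂/2)/tan(π/4+φ₁/2)] = +0.0669
Δλ = -0.2438 rad (taken the short way round)
course = atan2(Δλ, Δψ) = 285.34°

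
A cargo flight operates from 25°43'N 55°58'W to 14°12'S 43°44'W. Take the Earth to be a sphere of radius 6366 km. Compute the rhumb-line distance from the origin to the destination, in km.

4628 km

Rhumb course C = atan2(Δλ, Δψ) with Δψ = ln[tan(π/4+φ₂/2)/tan(π/4+φ₁/2)] = -0.7151, Δλ = +0.2135 → C = 163.38°
d = R·|Δφ| / |cos C| = 6366·0.69668 / 0.95820 = 4628 km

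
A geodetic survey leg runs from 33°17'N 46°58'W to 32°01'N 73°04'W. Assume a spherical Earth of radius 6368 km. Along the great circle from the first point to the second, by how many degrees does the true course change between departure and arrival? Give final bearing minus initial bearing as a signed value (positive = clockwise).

-14.3°

Initial bearing θ₁ = atan2(sin Δλ cos φ₂, cos φ₁ sin φ₂ − sin φ₁ cos φ₂ cos Δλ) = 273.89°
Final bearing θ₂ = (initial bearing from the destination back to the start) + 180° = 259.63°
Δθ = θ₂ − θ₁ = -14.3°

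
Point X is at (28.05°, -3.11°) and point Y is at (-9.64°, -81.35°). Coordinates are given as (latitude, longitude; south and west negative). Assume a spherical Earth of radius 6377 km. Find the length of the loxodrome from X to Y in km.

Δψ = ln[tan(π/4+φ₂/2)/tan(π/4+φ₁/2)] = -0.6794;  Δφ = -0.6578 rad,  Δλ = -1.3655 rad
q = Δφ/Δψ = 0.9682
d = R·√(Δφ² + q²Δλ²) = 6377·1.47671 = 9417 km

9417 km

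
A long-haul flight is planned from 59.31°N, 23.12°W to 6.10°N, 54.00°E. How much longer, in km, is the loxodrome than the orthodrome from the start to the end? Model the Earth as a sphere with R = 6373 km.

Great circle: cos σ = sin φ₁ sin φ₂ + cos φ₁ cos φ₂ cos Δλ,  σ = 1.3648 rad → d_gc = 8698.09 km
Rhumb line: Δψ = -1.1865, q = Δφ/Δψ = 0.7827, d_rh = R√(Δφ²+q²Δλ²) = 8950.56 km
Excess = 8950.56 − 8698.09 = 252.47 ≈ 252 km

252 km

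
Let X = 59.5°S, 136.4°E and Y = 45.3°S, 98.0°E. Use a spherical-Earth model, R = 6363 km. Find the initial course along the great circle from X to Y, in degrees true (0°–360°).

284.6°

N = sin Δλ·cos φ₂ = -0.4369;  D = cos φ₁ sin φ₂ − sin φ₁ cos φ₂ cos Δλ = +0.1142
initial course = atan2(N, D) = 284.65°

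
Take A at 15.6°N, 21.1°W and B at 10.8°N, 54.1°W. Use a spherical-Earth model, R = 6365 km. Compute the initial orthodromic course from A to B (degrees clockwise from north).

265.6°

N = sin Δλ·cos φ₂ = -0.5350;  D = cos φ₁ sin φ₂ − sin φ₁ cos φ₂ cos Δλ = -0.0411
initial course = atan2(N, D) = 265.61°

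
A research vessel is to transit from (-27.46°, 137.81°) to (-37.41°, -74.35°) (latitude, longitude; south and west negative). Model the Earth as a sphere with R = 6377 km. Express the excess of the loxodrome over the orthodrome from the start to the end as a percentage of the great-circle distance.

Great circle: σ = 1.8929 rad → d_gc = Rσ = 12070.8 km
Rhumb: Δφ = -0.1737, Δλ = +2.5803, Δψ = -0.2062, q = Δφ/Δψ = 0.8421 → d_rh = R√(Δφ²+q²Δλ²) = 13900.2 km
Excess = (13900.2 − 12070.8) / 12070.8 = 1829.4 / 12070.8 = 15.16% ≈ 15.2%

15.2%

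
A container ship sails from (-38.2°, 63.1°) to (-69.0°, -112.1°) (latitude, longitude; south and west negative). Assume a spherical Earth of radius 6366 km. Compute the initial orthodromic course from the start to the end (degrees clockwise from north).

181.8°

θ = atan2( sin Δλ·cos φ₂ ,  cos φ₁ sin φ₂ − sin φ₁ cos φ₂ cos Δλ )
  = atan2(-0.0300, -0.9545) = 181.80°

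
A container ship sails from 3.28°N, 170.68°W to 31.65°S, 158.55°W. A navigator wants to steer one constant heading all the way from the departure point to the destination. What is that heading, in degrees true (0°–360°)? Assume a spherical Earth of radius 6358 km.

Δψ = ln[tan(π/4+φ₂/2)/tan(π/4+φ₁/2)] = -0.6401
Δλ = +0.2117 rad (taken the short way round)
course = atan2(Δλ, Δψ) = 161.70°

161.7°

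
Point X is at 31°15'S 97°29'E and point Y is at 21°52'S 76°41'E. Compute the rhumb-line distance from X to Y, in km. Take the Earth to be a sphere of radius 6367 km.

Δψ = ln[tan(π/4+φ₂/2)/tan(π/4+φ₁/2)] = +0.1834;  Δφ = +0.1638 rad,  Δλ = -0.3630 rad
q = Δφ/Δψ = 0.8930
d = R·√(Δφ² + q²Δλ²) = 6367·0.36320 = 2312 km

2312 km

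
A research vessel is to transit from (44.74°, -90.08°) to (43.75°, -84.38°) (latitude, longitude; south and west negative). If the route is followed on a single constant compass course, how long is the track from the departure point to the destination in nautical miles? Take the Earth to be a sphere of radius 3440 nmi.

252 nmi

Δψ = ln[tan(π/4+φ₂/2)/tan(π/4+φ₁/2)] = -0.0241;  Δφ = -0.0173 rad,  Δλ = +0.0995 rad
q = Δφ/Δψ = 0.7163
d = R·√(Δφ² + q²Δλ²) = 3440·0.07333 = 252 nmi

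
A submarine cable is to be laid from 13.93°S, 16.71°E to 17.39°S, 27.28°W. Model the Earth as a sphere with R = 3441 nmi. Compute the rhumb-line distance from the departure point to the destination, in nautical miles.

Δψ = ln[tan(π/4+φ₂/2)/tan(π/4+φ₁/2)] = -0.0627;  Δφ = -0.0604 rad,  Δλ = -0.7678 rad
q = Δφ/Δψ = 0.9627
d = R·√(Δφ² + q²Δλ²) = 3441·0.74160 = 2552 nmi

2552 nmi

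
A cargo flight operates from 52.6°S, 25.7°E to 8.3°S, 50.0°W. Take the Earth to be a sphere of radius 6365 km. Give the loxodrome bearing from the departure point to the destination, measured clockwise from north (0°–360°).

Δψ = ln[tan(π/4+φ₂/2)/tan(π/4+φ₁/2)] = +0.9379
Δλ = -1.3212 rad (taken the short way round)
course = atan2(Δλ, Δψ) = 305.37°

305.4°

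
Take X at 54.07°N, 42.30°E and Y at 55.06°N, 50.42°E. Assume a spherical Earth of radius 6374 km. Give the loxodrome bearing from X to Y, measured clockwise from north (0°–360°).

Δψ = ln[tan(π/4+φ₂/2)/tan(π/4+φ₁/2)] = +0.0298
Δλ = +0.1417 rad (taken the short way round)
course = atan2(Δλ, Δψ) = 78.12°

78.1°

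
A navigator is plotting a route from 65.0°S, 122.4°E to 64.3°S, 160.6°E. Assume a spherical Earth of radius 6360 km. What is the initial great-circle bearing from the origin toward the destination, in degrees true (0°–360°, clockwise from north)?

105.0°

N = sin Δλ·cos φ₂ = +0.2682;  D = cos φ₁ sin φ₂ − sin φ₁ cos φ₂ cos Δλ = -0.0719
initial course = atan2(N, D) = 105.02°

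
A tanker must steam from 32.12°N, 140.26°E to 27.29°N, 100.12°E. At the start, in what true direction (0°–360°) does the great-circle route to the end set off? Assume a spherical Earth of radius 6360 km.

θ = atan2( sin Δλ·cos φ₂ ,  cos φ₁ sin φ₂ − sin φ₁ cos φ₂ cos Δλ )
  = atan2(-0.5729, +0.0271) = 272.71°

272.7°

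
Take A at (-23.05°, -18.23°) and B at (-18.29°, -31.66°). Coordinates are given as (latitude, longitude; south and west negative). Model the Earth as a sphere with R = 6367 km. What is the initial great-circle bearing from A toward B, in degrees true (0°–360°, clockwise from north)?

N = sin Δλ·cos φ₂ = -0.2205;  D = cos φ₁ sin φ₂ − sin φ₁ cos φ₂ cos Δλ = +0.0728
initial course = atan2(N, D) = 288.27°

288.3°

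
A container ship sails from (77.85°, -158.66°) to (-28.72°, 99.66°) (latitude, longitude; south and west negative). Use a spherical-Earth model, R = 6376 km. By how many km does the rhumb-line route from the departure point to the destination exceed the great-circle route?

687 km

Great circle: cos σ = sin φ₁ sin φ₂ + cos φ₁ cos φ₂ cos Δλ,  σ = 2.1027 rad → d_gc = 13406.5 km
Rhumb line: Δψ = -2.7640, q = Δφ/Δψ = 0.6729, d_rh = R√(Δφ²+q²Δλ²) = 14093.4 km
Excess = 14093.4 − 13406.5 = 686.9 ≈ 687 km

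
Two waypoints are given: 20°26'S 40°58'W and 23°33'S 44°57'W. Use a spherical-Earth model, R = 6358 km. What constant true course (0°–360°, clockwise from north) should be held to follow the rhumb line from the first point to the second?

Δψ = ln[tan(π/4+φ₂/2)/tan(π/4+φ₁/2)] = -0.0587
Δλ = -0.0695 rad (taken the short way round)
course = atan2(Δλ, Δψ) = 229.84°

229.8°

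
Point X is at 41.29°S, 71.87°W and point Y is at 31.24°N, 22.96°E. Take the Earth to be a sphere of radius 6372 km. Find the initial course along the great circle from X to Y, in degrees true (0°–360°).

θ = atan2( sin Δλ·cos φ₂ ,  cos φ₁ sin φ₂ − sin φ₁ cos φ₂ cos Δλ )
  = atan2(+0.8520, +0.3422) = 68.12°

68.1°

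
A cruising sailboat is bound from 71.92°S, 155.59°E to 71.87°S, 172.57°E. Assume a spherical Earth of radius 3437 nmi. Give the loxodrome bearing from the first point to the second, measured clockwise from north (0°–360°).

Δψ = ln[tan(π/4+φ₂/2)/tan(π/4+φ₁/2)] = +0.0028
Δλ = +0.2964 rad (taken the short way round)
course = atan2(Δλ, Δψ) = 89.46°

89.5°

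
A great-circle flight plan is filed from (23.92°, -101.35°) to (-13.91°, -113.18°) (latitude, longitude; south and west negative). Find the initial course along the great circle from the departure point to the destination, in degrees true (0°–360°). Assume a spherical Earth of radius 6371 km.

N = sin Δλ·cos φ₂ = -0.1990;  D = cos φ₁ sin φ₂ − sin φ₁ cos φ₂ cos Δλ = -0.6050
initial course = atan2(N, D) = 198.21°

198.2°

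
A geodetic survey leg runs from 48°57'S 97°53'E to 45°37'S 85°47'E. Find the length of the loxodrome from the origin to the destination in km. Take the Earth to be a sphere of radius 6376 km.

Δψ = ln[tan(π/4+φ₂/2)/tan(π/4+φ₁/2)] = +0.0858;  Δφ = +0.0582 rad,  Δλ = -0.2112 rad
q = Δφ/Δψ = 0.6781
d = R·√(Δφ² + q²Δλ²) = 6376·0.15456 = 985 km

985 km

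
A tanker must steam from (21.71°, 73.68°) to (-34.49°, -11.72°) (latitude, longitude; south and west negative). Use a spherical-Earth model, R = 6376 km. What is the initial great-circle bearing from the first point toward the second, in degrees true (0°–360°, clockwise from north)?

236.2°

N = sin Δλ·cos φ₂ = -0.8216;  D = cos φ₁ sin φ₂ − sin φ₁ cos φ₂ cos Δλ = -0.5505
initial course = atan2(N, D) = 236.17°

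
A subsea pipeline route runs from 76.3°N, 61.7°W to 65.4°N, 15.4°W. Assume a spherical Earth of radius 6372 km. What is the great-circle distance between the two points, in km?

1993 km

cos σ = sin φ₁ sin φ₂ + cos φ₁ cos φ₂ cos Δλ
      = sin(76.30°)sin(65.40°) + cos(76.30°)cos(65.40°)cos(46.30°) = 0.9515
σ = 17.921° → d = Rσ = 6372·0.31278 = 1993 km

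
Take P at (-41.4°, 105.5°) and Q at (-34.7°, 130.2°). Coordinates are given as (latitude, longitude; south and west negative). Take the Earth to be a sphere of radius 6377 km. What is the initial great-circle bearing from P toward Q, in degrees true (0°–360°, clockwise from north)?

N = sin Δλ·cos φ₂ = +0.3435;  D = cos φ₁ sin φ₂ − sin φ₁ cos φ₂ cos Δλ = +0.0669
initial course = atan2(N, D) = 78.98°

79.0°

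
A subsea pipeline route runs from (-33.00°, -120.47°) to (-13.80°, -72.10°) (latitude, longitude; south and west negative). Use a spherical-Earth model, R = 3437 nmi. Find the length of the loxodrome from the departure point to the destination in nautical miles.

2886 nmi

Rhumb course C = atan2(Δλ, Δψ) with Δψ = ln[tan(π/4+φ₂/2)/tan(π/4+φ₁/2)] = +0.3675, Δλ = +0.8442 → C = 66.48°
d = R·|Δφ| / |cos C| = 3437·0.33510 / 0.39915 = 2886 nmi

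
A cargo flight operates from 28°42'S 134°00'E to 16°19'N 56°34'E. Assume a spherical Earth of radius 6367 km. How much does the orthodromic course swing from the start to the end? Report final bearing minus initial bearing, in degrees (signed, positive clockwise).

+10.7°

At departure: θ₁ = atan2(sin Δλ cos φ₂, cos φ₁ sin φ₂ − sin φ₁ cos φ₂ cos Δλ) = 290.31°
At arrival: θ₂ = atan2(sin Δλ cos φ₁, −cos φ₂ sin φ₁ + sin φ₂ cos φ₁ cos Δλ) = 301.00°
Δθ = θ₂ − θ₁ = +10.7°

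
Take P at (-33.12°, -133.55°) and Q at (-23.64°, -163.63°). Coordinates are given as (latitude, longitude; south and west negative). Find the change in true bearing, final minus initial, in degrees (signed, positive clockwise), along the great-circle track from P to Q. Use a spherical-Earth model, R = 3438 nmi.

Initial bearing θ₁ = atan2(sin Δλ cos φ₂, cos φ₁ sin φ₂ − sin φ₁ cos φ₂ cos Δλ) = 281.96°
Final bearing θ₂ = (initial bearing from the destination back to the start) + 180° = 296.57°
Δθ = θ₂ − θ₁ = +14.6°

+14.6°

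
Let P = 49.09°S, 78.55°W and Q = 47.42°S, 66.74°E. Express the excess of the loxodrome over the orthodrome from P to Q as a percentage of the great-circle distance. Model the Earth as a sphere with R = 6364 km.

Great circle: σ = 1.3774 rad → d_gc = Rσ = 8765.5 km
Rhumb: Δφ = +0.0291, Δλ = +2.5358, Δψ = +0.0438, q = Δφ/Δψ = 0.6657 → d_rh = R√(Δφ²+q²Δλ²) = 10745.1 km
Excess = (10745.1 − 8765.5) / 8765.5 = 1979.6 / 8765.5 = 22.58% ≈ 22.6%

22.6%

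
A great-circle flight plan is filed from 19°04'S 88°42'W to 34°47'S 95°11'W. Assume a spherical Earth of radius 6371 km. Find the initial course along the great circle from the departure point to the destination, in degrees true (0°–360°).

N = sin Δλ·cos φ₂ = -0.0927;  D = cos φ₁ sin φ₂ − sin φ₁ cos φ₂ cos Δλ = -0.2726
initial course = atan2(N, D) = 198.79°

198.8°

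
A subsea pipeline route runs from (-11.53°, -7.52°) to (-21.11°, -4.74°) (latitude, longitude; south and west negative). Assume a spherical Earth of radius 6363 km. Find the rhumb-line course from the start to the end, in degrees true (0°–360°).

164.5°

Δψ = ln[tan(π/4+φ₂/2)/tan(π/4+φ₁/2)] = -0.1745
Δλ = +0.0485 rad (taken the short way round)
course = atan2(Δλ, Δψ) = 164.46°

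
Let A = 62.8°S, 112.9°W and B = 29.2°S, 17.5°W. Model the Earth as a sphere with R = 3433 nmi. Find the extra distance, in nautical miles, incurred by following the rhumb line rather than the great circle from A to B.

Great circle: cos σ = sin φ₁ sin φ₂ + cos φ₁ cos φ₂ cos Δλ,  σ = 1.1632 rad → d_gc = 3993.4 nmi
Rhumb line: Δψ = +0.8859, q = Δφ/Δψ = 0.6620, d_rh = R√(Δφ²+q²Δλ²) = 4286.2 nmi
Excess = 4286.2 − 3993.4 = 292.8 ≈ 293 nmi

293 nmi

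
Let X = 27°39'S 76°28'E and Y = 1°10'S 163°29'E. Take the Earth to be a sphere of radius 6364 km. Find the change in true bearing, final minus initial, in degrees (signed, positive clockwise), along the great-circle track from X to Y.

-27.3°

Initial bearing θ₁ = atan2(sin Δλ cos φ₂, cos φ₁ sin φ₂ − sin φ₁ cos φ₂ cos Δλ) = 89.65°
Final bearing θ₂ = (initial bearing from the destination back to the start) + 180° = 62.37°
Δθ = θ₂ − θ₁ = -27.3°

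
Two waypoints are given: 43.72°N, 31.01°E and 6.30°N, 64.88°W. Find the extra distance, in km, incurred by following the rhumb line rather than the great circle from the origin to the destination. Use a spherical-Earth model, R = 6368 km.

Great circle: cos σ = sin φ₁ sin φ₂ + cos φ₁ cos φ₂ cos Δλ,  σ = 1.5687 rad → d_gc = 9989.3 km
Rhumb line: Δψ = -0.7399, q = Δφ/Δψ = 0.8826, d_rh = R√(Δφ²+q²Δλ²) = 10285.0 km
Excess = 10285.0 − 9989.3 = 295.7 ≈ 296 km

296 km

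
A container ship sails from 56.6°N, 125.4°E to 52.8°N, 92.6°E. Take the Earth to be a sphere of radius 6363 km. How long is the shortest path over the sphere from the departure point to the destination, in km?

2125 km

Haversine: a = sin²(Δφ/2)+cos φ₁ cos φ₂ sin²(Δλ/2) = 0.02763;  σ = 2·atan2(√a,√(1−a))
σ = 19.137° → d = Rσ = 6363·0.33400 = 2125 km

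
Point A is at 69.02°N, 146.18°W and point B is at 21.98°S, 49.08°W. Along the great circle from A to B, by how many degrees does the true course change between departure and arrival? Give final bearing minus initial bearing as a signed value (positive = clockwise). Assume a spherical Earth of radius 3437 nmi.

+65.6°

At departure: θ₁ = atan2(sin Δλ cos φ₂, cos φ₁ sin φ₂ − sin φ₁ cos φ₂ cos Δλ) = 91.68°
At arrival: θ₂ = atan2(sin Δλ cos φ₁, −cos φ₂ sin φ₁ + sin φ₂ cos φ₁ cos Δλ) = 157.30°
Δθ = θ₂ − θ₁ = +65.6°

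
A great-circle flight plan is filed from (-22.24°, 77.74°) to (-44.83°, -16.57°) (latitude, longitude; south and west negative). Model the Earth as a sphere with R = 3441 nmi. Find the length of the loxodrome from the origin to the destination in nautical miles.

4856 nmi

Rhumb course C = atan2(Δλ, Δψ) with Δψ = ln[tan(π/4+φ₂/2)/tan(π/4+φ₁/2)] = -0.4789, Δλ = -1.6460 → C = 253.78°
d = R·|Δφ| / |cos C| = 3441·0.39427 / 0.27936 = 4856 nmi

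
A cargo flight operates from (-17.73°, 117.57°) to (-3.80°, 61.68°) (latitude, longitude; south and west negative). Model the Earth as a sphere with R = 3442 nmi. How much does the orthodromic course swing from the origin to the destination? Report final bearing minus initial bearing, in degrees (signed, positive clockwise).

+11.4°

At departure: θ₁ = atan2(sin Δλ cos φ₂, cos φ₁ sin φ₂ − sin φ₁ cos φ₂ cos Δλ) = 277.40°
At arrival: θ₂ = atan2(sin Δλ cos φ₁, −cos φ₂ sin φ₁ + sin φ₂ cos φ₁ cos Δλ) = 288.80°
Δθ = θ₂ − θ₁ = +11.4°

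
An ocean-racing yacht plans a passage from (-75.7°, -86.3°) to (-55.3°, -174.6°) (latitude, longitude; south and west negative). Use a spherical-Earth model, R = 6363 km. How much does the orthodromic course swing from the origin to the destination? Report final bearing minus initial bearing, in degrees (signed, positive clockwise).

+83.8°

At departure: θ₁ = atan2(sin Δλ cos φ₂, cos φ₁ sin φ₂ − sin φ₁ cos φ₂ cos Δλ) = 251.83°
At arrival: θ₂ = atan2(sin Δλ cos φ₁, −cos φ₂ sin φ₁ + sin φ₂ cos φ₁ cos Δλ) = 335.65°
Δθ = θ₂ − θ₁ = +83.8°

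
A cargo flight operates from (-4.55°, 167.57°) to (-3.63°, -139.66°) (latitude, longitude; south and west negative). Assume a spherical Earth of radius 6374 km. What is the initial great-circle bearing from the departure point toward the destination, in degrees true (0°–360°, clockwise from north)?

θ = atan2( sin Δλ·cos φ₂ ,  cos φ₁ sin φ₂ − sin φ₁ cos φ₂ cos Δλ )
  = atan2(+0.7946, -0.0152) = 91.10°

91.1°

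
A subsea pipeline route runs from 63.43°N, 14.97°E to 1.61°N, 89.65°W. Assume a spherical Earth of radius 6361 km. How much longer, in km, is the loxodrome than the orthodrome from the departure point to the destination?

Great circle: cos σ = sin φ₁ sin φ₂ + cos φ₁ cos φ₂ cos Δλ,  σ = 1.6586 rad → d_gc = 10550.6 km
Rhumb line: Δψ = -1.4153, q = Δφ/Δψ = 0.7623, d_rh = R√(Δφ²+q²Δλ²) = 11203.0 km
Excess = 11203.0 − 10550.6 = 652.4 ≈ 652 km

652 km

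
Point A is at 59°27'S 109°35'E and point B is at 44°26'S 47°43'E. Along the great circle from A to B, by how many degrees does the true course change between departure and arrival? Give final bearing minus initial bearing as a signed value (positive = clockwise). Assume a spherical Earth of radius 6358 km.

At departure: θ₁ = atan2(sin Δλ cos φ₂, cos φ₁ sin φ₂ − sin φ₁ cos φ₂ cos Δλ) = 264.03°
At arrival: θ₂ = atan2(sin Δλ cos φ₁, −cos φ₂ sin φ₁ + sin φ₂ cos φ₁ cos Δλ) = 314.93°
Δθ = θ₂ − θ₁ = +50.9°

+50.9°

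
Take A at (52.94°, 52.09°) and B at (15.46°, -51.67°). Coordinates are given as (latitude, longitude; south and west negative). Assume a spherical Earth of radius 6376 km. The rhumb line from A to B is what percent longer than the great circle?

Great circle: σ = 1.4962 rad → d_gc = Rσ = 9539.5 km
Rhumb: Δφ = -0.6541, Δλ = -1.8110, Δψ = -0.8199, q = Δφ/Δψ = 0.7978 → d_rh = R√(Δφ²+q²Δλ²) = 10112.2 km
Excess = (10112.2 − 9539.5) / 9539.5 = 572.7 / 9539.5 = 6.00% ≈ 6.0%

6.0%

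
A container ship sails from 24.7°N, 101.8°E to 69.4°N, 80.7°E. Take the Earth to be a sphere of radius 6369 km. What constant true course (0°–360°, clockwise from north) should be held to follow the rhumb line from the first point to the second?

Δψ = ln[tan(π/4+φ₂/2)/tan(π/4+φ₁/2)] = +1.2601
Δλ = -0.3683 rad (taken the short way round)
course = atan2(Δλ, Δψ) = 343.71°

343.7°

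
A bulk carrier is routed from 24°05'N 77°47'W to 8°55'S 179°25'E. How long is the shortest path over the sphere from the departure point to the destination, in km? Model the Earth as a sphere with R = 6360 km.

11683 km

Haversine: a = sin²(Δφ/2)+cos φ₁ cos φ₂ sin²(Δλ/2) = 0.63153;  σ = 2·atan2(√a,√(1−a))
σ = 105.252° → d = Rσ = 6360·1.83700 = 11683 km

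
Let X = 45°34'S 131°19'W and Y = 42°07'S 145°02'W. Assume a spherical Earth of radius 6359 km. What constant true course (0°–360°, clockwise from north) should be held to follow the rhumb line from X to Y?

Δψ = ln[tan(π/4+φ₂/2)/tan(π/4+φ₁/2)] = +0.0835
Δλ = -0.2394 rad (taken the short way round)
course = atan2(Δλ, Δψ) = 289.23°

289.2°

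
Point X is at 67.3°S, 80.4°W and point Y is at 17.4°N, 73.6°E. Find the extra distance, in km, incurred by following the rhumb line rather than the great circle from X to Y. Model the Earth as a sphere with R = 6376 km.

Great circle: cos σ = sin φ₁ sin φ₂ + cos φ₁ cos φ₂ cos Δλ,  σ = 2.2229 rad → d_gc = 14173.2 km
Rhumb line: Δψ = +1.9143, q = Δφ/Δψ = 0.7722, d_rh = R√(Δφ²+q²Δλ²) = 16247.8 km
Excess = 16247.8 − 14173.2 = 2074.6 ≈ 2075 km

2075 km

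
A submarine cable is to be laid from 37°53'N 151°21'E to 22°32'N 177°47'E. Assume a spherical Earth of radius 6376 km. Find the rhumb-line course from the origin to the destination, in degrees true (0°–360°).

Δψ = ln[tan(π/4+φ₂/2)/tan(π/4+φ₁/2)] = -0.3116
Δλ = +0.4613 rad (taken the short way round)
course = atan2(Δλ, Δψ) = 124.03°

124.0°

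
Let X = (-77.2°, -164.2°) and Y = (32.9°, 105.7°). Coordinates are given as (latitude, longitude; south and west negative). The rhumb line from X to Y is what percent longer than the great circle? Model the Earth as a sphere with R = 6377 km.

3.5%

Great circle: σ = 2.1294 rad → d_gc = Rσ = 13579.2 km
Rhumb: Δφ = +1.9216, Δλ = -1.5725, Δψ = +2.7964, q = Δφ/Δψ = 0.6872 → d_rh = R√(Δφ²+q²Δλ²) = 14058.8 km
Excess = (14058.8 − 13579.2) / 13579.2 = 479.6 / 13579.2 = 3.53% ≈ 3.5%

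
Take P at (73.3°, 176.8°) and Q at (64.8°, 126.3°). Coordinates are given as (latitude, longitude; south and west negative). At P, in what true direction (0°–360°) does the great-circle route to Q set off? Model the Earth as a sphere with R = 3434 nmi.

270.1°

N = sin Δλ·cos φ₂ = -0.3285;  D = cos φ₁ sin φ₂ − sin φ₁ cos φ₂ cos Δλ = +0.0006
initial course = atan2(N, D) = 270.11°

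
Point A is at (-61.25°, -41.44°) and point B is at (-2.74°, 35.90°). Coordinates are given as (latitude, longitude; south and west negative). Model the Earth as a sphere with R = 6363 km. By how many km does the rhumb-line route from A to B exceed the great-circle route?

Great circle: cos σ = sin φ₁ sin φ₂ + cos φ₁ cos φ₂ cos Δλ,  σ = 1.4231 rad → d_gc = 9054.9 km
Rhumb line: Δψ = +1.3136, q = Δφ/Δψ = 0.7774, d_rh = R√(Δφ²+q²Δλ²) = 9317.0 km
Excess = 9317.0 − 9054.9 = 262.1 ≈ 262 km

262 km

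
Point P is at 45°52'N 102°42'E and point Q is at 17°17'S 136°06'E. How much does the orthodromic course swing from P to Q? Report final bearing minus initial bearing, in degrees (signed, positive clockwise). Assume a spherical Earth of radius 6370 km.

+9.9°

Initial bearing θ₁ = atan2(sin Δλ cos φ₂, cos φ₁ sin φ₂ − sin φ₁ cos φ₂ cos Δλ) = 145.99°
Final bearing θ₂ = (initial bearing from the destination back to the start) + 180° = 155.93°
Δθ = θ₂ − θ₁ = +9.9°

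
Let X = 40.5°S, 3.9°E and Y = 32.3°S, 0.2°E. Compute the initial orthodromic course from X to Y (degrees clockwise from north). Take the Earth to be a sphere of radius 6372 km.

θ = atan2( sin Δλ·cos φ₂ ,  cos φ₁ sin φ₂ − sin φ₁ cos φ₂ cos Δλ )
  = atan2(-0.0545, +0.1415) = 338.92°

338.9°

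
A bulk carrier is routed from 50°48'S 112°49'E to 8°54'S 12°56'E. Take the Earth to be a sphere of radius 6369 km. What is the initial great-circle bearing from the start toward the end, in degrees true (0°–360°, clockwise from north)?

N = sin Δλ·cos φ₂ = -0.9733;  D = cos φ₁ sin φ₂ − sin φ₁ cos φ₂ cos Δλ = -0.2292
initial course = atan2(N, D) = 256.75°

256.7°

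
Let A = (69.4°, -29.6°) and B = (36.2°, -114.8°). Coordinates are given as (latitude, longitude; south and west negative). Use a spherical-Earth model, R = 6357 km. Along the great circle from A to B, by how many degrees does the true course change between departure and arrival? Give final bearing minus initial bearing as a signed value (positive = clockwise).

At departure: θ₁ = atan2(sin Δλ cos φ₂, cos φ₁ sin φ₂ − sin φ₁ cos φ₂ cos Δλ) = 280.19°
At arrival: θ₂ = atan2(sin Δλ cos φ₁, −cos φ₂ sin φ₁ + sin φ₂ cos φ₁ cos Δλ) = 205.41°
Δθ = θ₂ − θ₁ = -74.8°

-74.8°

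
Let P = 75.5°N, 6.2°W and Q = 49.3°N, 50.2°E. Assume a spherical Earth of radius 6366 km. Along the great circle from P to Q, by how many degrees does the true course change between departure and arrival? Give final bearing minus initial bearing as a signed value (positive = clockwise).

+52.0°

Initial bearing θ₁ = atan2(sin Δλ cos φ₂, cos φ₁ sin φ₂ − sin φ₁ cos φ₂ cos Δλ) = 106.37°
Final bearing θ₂ = (initial bearing from the destination back to the start) + 180° = 158.38°
Δθ = θ₂ − θ₁ = +52.0°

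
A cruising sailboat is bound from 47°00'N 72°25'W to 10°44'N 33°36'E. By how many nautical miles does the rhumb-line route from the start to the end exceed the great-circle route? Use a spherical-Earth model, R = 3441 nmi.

Great circle: cos σ = sin φ₁ sin φ₂ + cos φ₁ cos φ₂ cos Δλ,  σ = 1.6195 rad → d_gc = 5572.7 nmi
Rhumb line: Δψ = -0.7432, q = Δφ/Δψ = 0.8517, d_rh = R√(Δφ²+q²Δλ²) = 5843.8 nmi
Excess = 5843.8 − 5572.7 = 271.1 ≈ 271 nmi

271 nmi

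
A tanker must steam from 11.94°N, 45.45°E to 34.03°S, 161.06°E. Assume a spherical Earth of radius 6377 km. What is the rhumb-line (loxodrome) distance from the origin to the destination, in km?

13283 km

Rhumb course C = atan2(Δλ, Δψ) with Δψ = ln[tan(π/4+φ₂/2)/tan(π/4+φ₁/2)] = -0.8422, Δλ = +2.0178 → C = 112.66°
d = R·|Δφ| / |cos C| = 6377·0.80233 / 0.38519 = 13283 km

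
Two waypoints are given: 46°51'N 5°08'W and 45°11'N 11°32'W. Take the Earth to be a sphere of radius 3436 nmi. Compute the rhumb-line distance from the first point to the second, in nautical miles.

Δψ = ln[tan(π/4+φ₂/2)/tan(π/4+φ₁/2)] = -0.0419;  Δφ = -0.0291 rad,  Δλ = -0.1117 rad
q = Δφ/Δψ = 0.6944
d = R·√(Δφ² + q²Δλ²) = 3436·0.08284 = 285 nmi

285 nmi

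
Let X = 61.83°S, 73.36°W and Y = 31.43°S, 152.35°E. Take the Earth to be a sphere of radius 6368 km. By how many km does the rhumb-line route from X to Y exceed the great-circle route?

1548 km

Great circle: cos σ = sin φ₁ sin φ₂ + cos φ₁ cos φ₂ cos Δλ,  σ = 1.3914 rad → d_gc = 8860.6 km
Rhumb line: Δψ = +0.8043, q = Δφ/Δψ = 0.6596, d_rh = R√(Δφ²+q²Δλ²) = 10409.0 km
Excess = 10409.0 − 8860.6 = 1548.4 ≈ 1548 km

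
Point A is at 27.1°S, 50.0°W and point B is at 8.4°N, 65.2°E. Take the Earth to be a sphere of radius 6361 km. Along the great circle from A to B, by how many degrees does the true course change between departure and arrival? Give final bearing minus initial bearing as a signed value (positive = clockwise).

-30.1°

Initial bearing θ₁ = atan2(sin Δλ cos φ₂, cos φ₁ sin φ₂ − sin φ₁ cos φ₂ cos Δλ) = 93.95°
Final bearing θ₂ = (initial bearing from the destination back to the start) + 180° = 63.86°
Δθ = θ₂ − θ₁ = -30.1°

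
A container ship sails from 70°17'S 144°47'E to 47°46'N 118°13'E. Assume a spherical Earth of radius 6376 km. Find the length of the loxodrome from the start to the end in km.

Δψ = ln[tan(π/4+φ₂/2)/tan(π/4+φ₁/2)] = +2.7014;  Δφ = +2.0604 rad,  Δλ = -0.4637 rad
q = Δφ/Δψ = 0.7627
d = R·√(Δφ² + q²Δλ²) = 6376·2.09049 = 13329 km

13329 km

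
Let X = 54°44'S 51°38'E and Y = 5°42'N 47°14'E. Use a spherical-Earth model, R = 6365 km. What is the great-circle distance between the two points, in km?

Haversine: a = sin²(Δφ/2)+cos φ₁ cos φ₂ sin²(Δλ/2) = 0.25413;  σ = 2·atan2(√a,√(1−a))
σ = 60.545° → d = Rσ = 6365·1.05671 = 6726 km

6726 km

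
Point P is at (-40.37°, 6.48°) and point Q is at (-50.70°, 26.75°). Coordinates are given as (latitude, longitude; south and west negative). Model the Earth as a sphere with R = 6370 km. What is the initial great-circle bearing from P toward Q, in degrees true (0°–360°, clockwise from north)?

N = sin Δλ·cos φ₂ = +0.2194;  D = cos φ₁ sin φ₂ − sin φ₁ cos φ₂ cos Δλ = -0.2047
initial course = atan2(N, D) = 133.01°

133.0°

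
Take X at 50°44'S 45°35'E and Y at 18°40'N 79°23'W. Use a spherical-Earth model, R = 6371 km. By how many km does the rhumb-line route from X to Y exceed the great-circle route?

Great circle: cos σ = sin φ₁ sin φ₂ + cos φ₁ cos φ₂ cos Δλ,  σ = 2.2036 rad → d_gc = 14039.4 km
Rhumb line: Δψ = +1.3625, q = Δφ/Δψ = 0.8890, d_rh = R√(Δφ²+q²Δλ²) = 14565.7 km
Excess = 14565.7 − 14039.4 = 526.3 ≈ 526 km

526 km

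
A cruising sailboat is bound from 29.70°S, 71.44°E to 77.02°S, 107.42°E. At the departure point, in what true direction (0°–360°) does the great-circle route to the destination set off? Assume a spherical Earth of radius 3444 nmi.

N = sin Δλ·cos φ₂ = +0.1320;  D = cos φ₁ sin φ₂ − sin φ₁ cos φ₂ cos Δλ = -0.7564
initial course = atan2(N, D) = 170.10°

170.1°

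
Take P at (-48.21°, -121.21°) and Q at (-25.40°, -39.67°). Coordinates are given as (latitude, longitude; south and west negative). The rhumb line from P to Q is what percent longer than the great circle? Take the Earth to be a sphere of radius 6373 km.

3.6%

Great circle: σ = 1.1501 rad → d_gc = Rσ = 7329.7 km
Rhumb: Δφ = +0.3981, Δλ = +1.4231, Δψ = +0.5044, q = Δφ/Δψ = 0.7893 → d_rh = R√(Δφ²+q²Δλ²) = 7595.3 km
Excess = (7595.3 − 7329.7) / 7329.7 = 265.6 / 7329.7 = 3.62% ≈ 3.6%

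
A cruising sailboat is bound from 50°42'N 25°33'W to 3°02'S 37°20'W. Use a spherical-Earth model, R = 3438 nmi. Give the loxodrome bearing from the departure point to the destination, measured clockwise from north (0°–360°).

Δψ = ln[tan(π/4+φ₂/2)/tan(π/4+φ₁/2)] = -1.0828
Δλ = -0.2057 rad (taken the short way round)
course = atan2(Δλ, Δψ) = 190.75°

190.8°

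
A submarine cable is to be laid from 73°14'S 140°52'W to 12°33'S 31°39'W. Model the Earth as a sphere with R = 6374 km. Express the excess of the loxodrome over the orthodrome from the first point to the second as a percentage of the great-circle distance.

Great circle: σ = 1.4552 rad → d_gc = Rσ = 9275.2 km
Rhumb: Δφ = +1.0591, Δλ = +1.9062, Δψ = +1.6940, q = Δφ/Δψ = 0.6252 → d_rh = R√(Δφ²+q²Δλ²) = 10162.7 km
Excess = (10162.7 − 9275.2) / 9275.2 = 887.5 / 9275.2 = 9.57% ≈ 9.6%

9.6%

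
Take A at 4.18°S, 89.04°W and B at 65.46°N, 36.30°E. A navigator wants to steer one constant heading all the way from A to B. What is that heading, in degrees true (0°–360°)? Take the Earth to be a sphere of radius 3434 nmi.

Δψ = ln[tan(π/4+φ₂/2)/tan(π/4+φ₁/2)] = +1.5986
Δλ = +2.1876 rad (taken the short way round)
course = atan2(Δλ, Δψ) = 53.84°

53.8°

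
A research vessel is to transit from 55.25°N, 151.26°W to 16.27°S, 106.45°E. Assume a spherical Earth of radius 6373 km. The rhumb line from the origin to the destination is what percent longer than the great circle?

2.9%

Great circle: σ = 1.9248 rad → d_gc = Rσ = 12266.8 km
Rhumb: Δφ = -1.2483, Δλ = -1.7853, Δψ = -1.4497, q = Δφ/Δψ = 0.8610 → d_rh = R√(Δφ²+q²Δλ²) = 12619.7 km
Excess = (12619.7 − 12266.8) / 12266.8 = 352.9 / 12266.8 = 2.88% ≈ 2.9%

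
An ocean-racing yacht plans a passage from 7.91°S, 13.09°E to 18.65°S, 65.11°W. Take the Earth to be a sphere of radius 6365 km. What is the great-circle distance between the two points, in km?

8482 km

Haversine: a = sin²(Δφ/2)+cos φ₁ cos φ₂ sin²(Δλ/2) = 0.38204;  σ = 2·atan2(√a,√(1−a))
σ = 76.354° → d = Rσ = 6365·1.33263 = 8482 km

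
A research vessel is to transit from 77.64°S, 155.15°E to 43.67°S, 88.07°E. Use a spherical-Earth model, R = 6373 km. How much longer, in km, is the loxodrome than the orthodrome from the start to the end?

Great circle: cos σ = sin φ₁ sin φ₂ + cos φ₁ cos φ₂ cos Δλ,  σ = 0.7454 rad → d_gc = 4750.6 km
Rhumb line: Δψ = +1.3741, q = Δφ/Δψ = 0.4315, d_rh = R√(Δφ²+q²Δλ²) = 4964.0 km
Excess = 4964.0 − 4750.6 = 213.4 ≈ 213 km

213 km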